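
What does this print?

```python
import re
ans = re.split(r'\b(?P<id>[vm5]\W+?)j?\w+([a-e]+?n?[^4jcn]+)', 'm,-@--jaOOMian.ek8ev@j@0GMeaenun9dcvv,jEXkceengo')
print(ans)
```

['', 'm,-@--', 'an.ek8ev@', 'j@0GMeaenun9dcvv,jEXkceengo']

The pattern matches a word boundary (`\b`, zero-width); then one of [vm5], then one or more of a non-word character (lazy) (captured as 'id'); then optionally a literal 'j', then one or more of a word character; then one or more of a character in [a-e] (lazy), then optionally the literal 'n', then one or more of any character except [4jcn] (captured).
Matches to split on: at [0:21] → 'm,-@--jaOOMian.ek8ev@'.
The group in the pattern means `split` returns the separators' captures alongside the pieces.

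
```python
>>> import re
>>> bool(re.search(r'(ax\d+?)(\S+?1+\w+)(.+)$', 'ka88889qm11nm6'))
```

Pattern: the literal 'ax', then one or more of a digit (lazy) (captured); then one or more of a non-whitespace character (lazy), then one or more of the literal '1', then one or more of a word character (captured); then one or more of any character (captured); then anchored at the end.
Here the pattern never matches, so the call returns None, and `bool(None)` is False.

False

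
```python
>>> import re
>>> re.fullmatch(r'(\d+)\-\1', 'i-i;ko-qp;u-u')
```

For `fullmatch`, every character of the input must be accounted for by the pattern.
Here the pattern can't cover the whole string, so the call returns None.

None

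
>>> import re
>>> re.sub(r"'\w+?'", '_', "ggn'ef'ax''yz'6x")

"ggn_ax'_6x"

Each match is replaced by '_'.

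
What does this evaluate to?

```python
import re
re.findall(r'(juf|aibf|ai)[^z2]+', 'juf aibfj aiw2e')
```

With a single group, `findall` returns only what that group captured — 1 item.

['juf']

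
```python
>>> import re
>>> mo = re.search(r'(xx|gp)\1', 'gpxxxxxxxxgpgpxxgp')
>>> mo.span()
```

`\1` has to match the exact text group 1 already captured.
The match spans [2:6] → 'xxxx'.

(2, 6)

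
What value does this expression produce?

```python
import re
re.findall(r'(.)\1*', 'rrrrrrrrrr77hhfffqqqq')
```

['r', '7', 'h', 'f', 'q']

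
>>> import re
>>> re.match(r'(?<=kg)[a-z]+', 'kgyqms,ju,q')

`re.match` only tries the pattern at the start of the string.
Here position 0 doesn't satisfy it, so the call returns None.

None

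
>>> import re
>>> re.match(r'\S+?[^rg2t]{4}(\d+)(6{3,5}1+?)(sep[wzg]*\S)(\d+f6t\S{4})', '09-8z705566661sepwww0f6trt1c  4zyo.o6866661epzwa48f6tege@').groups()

('70556', '6661', 'sepwww', '0f6trt1c')

This matches one or more of a non-whitespace character (lazy), then exactly 4 of any character except [rg2t]; then one or more of a digit (captured); then 3 to 5 of the literal '6', then one or more of the literal '1' (lazy) (captured); then the literal 'sep', then zero or more of one of [wzg], then a non-whitespace character (captured); then one or more of a digit, then the literal 'f6t', then exactly 4 of a non-whitespace character (captured).
The `?` after the quantifier makes it lazy — it takes as little as possible before letting the rest of the pattern try.
`re.match` won't scan ahead — the pattern has to work from the very first character.
The match spans [0:28] → '09-8z705566661sepwww0f6trt1c'.
Captured: group 1 = '70556', group 2 = '6661', group 3 = 'sepwww', group 4 = '0f6trt1c'.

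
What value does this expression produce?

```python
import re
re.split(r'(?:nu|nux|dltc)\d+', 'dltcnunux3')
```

`split` removes every match and returns the 2 fragments in between.

['dltcnu', '']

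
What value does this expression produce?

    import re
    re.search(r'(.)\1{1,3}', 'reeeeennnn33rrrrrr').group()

'eeee'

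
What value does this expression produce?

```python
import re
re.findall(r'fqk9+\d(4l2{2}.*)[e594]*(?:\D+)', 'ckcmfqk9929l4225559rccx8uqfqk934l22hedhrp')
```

['4l22hedhr']

Pattern: the literal 'fqk', then one or more of a literal '9', then a digit; then the literal '4l', then exactly 2 of a literal '2', then zero or more of any character (captured); then zero or more of one of [e594]; then one or more of a non-digit (non-capturing group).
With a single group, `findall` returns only what that group captured — 1 item.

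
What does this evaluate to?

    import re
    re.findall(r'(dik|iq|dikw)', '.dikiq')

['dik', 'iq']

Scanning left to right: at [1:4] match 'dik', group 1 = 'dik'; at [4:6] match 'iq', group 1 = 'iq'.
Because there's exactly one group, `findall` drops the full match and keeps group 1 from each hit.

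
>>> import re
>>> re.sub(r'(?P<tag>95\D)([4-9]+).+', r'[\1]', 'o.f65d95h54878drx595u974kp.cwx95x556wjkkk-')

Pattern: the literal '95', then a non-digit (captured as 'tag'); then one or more of a character in [4-9] (captured); then one or more of any character.
Matches: at [6:42] → '95h54878drx595u974kp.cwx95x556wjkkk-'.
`\1` in the replacement pulls in group 1's text for each match.

'o.f65d[95h]'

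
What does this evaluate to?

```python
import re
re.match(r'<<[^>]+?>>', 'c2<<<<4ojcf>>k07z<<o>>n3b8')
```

With `match`, the pattern is implicitly anchored at the beginning.
Here position 0 doesn't satisfy it, so the call returns None.

None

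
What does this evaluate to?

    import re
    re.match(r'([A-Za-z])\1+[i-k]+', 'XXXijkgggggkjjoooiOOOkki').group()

With `match`, the pattern is implicitly anchored at the beginning.
The match spans [0:6] → 'XXXijk'.

'XXXijk'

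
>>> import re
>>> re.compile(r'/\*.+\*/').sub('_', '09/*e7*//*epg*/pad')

'09_pad'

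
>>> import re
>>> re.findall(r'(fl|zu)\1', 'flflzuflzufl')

['fl']

After group 1 captures some text, `\1` only succeeds where that same text appears again.
Scanning left to right: at [0:4] match 'flfl', group 1 = 'fl'.
`findall` collects group 1 from the one match (1 total).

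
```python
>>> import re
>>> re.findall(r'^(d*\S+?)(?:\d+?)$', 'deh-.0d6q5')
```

['deh-.0d6q']

This matches anchored at the start of the string; then zero or more of the literal 'd', then one or more of a non-whitespace character (lazy) (captured); then one or more of a digit (lazy) (non-capturing group); then anchored at the end.
Scanning left to right: at [0:10] match 'deh-.0d6q5', group 1 = 'deh-.0d6q'.
`findall` collects group 1 from the one match (1 total).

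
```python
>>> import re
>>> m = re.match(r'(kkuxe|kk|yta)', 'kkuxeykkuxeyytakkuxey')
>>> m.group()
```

`match` is anchored at position 0; if the pattern doesn't fit there, it returns None.
The match spans [0:5] → 'kkuxe'.

'kkuxe'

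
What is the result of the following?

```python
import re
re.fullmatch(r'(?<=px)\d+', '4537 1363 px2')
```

None

Lookahead/lookbehind check context without consuming it, so the matched span excludes the asserted characters.
`re.fullmatch` is like wrapping the pattern in `^…$` (in single-line mode).
Here the string isn't matched end-to-end, so the call returns None.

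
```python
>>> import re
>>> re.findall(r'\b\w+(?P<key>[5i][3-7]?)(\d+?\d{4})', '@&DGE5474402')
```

[('54', '74402')]

The pattern matches a word boundary (`\b`, zero-width); then one or more of a word character; then one of [5i], then optionally a character in [3-7] (captured as 'key'); then one or more of a digit (lazy), then exactly 4 of a digit (captured).
Walking the string: at [2:12] match 'DGE5474402', groups = ('54', '74402').
2 groups means the one result is a tuple of 2 captured strings — 1 here.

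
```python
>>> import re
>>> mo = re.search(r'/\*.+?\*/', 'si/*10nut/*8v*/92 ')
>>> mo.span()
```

(2, 15)

`re.search` tries every starting position until one works.
The match spans [2:15] → '/*10nut/*8v*/'.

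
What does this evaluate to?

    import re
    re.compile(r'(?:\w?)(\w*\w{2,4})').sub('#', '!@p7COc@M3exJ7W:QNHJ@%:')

Pattern: optionally a word character (non-capturing group); then zero or more of a word character, then 2 to 4 of a word character (captured).
Matches: at [2:7] → 'p7COc'; at [8:15] → 'M3exJ7W'; at [16:20] → 'QNHJ'.
`sub` substitutes '#' at each match site.

'!@#@#:#@%:'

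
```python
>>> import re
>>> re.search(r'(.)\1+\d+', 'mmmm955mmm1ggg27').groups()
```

('m',)

After group 1 captures some text, `\1` only succeeds where that same text appears again.
`re.search` scans for the first position where the pattern succeeds.
The match spans [0:7] → 'mmmm955'.
Captured: group 1 = 'm'.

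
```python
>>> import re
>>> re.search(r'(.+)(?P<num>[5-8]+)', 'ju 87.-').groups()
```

('ju 8', '7')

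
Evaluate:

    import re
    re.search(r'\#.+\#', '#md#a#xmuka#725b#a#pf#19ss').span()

Unlike `match`, `search` isn't anchored — it looks for the pattern anywhere in the string.
The match spans [0:22] → '#md#a#xmuka#725b#a#pf#'.

(0, 22)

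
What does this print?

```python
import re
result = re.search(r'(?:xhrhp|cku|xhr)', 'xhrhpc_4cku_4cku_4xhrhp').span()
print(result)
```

Alternation isn't longest-match — the leftmost alternative that fits at this position is chosen.
The match spans [0:5] → 'xhrhp'.

(0, 5)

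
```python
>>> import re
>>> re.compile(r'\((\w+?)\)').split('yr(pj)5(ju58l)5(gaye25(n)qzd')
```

Matches to split on: at [2:6] → '(pj)'; at [7:14] → '(ju58l)'; at [22:25] → '(n)'.
With a capturing group present, the delimiter's captured portion is kept in the result list.

['yr', 'pj', '5', 'ju58l', '5(gaye25', 'n', 'qzd']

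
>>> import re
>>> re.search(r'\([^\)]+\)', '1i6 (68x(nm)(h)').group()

'(68x(nm)'

`re.search` scans for the first position where the pattern succeeds.
The match spans [4:12] → '(68x(nm)'.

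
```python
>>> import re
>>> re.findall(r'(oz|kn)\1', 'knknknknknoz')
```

['kn', 'kn']

The backreference `\1` re-matches whatever the first group consumed, character for character.
One capturing group, so `findall` returns just the captured substring from each match — 2 in all.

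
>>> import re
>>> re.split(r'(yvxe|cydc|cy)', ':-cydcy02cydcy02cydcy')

[':-', 'cydc', 'y02', 'cydc', 'y02', 'cydc', 'y']

Alternation tries branches left to right and keeps the first one that lets the overall match succeed at that position.
The group in the pattern means `split` returns the separators' captures alongside the pieces.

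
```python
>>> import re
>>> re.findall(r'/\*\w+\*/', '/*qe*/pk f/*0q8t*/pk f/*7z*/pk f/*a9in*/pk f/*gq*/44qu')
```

With no groups in the pattern, `findall` gives back each whole match — 5 here.

['/*qe*/', '/*0q8t*/', '/*7z*/', '/*a9in*/', '/*gq*/']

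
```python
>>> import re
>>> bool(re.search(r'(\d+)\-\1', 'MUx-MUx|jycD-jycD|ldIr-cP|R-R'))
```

False

A backreference is literal: `\1` must see the identical characters the first group matched.
Unlike `match`, `search` isn't anchored — it looks for the pattern anywhere in the string.
Here no position works, so the call returns None, and `bool(None)` is False.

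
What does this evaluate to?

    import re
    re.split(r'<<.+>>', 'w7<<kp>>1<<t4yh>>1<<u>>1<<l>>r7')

Matches to split on: at [2:29] → '<<kp>>1<<t4yh>>1<<u>>1<<l>>'.
`split` removes every match and returns the 2 fragments in between.

['w7', 'r7']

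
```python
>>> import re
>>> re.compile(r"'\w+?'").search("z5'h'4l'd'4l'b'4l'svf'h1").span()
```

(2, 5)

The match spans [2:5] → "'h'".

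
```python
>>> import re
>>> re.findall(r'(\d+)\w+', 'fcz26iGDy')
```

['26']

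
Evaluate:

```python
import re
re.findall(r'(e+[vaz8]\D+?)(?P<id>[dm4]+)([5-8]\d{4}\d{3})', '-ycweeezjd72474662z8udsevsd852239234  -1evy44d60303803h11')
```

[('eeezj', 'd', '72474662'), ('evs', 'd', '85223923'), ('evy', '44d', '60303803')]

This matches one or more of the literal 'e', then one of [vaz8], then one or more of a non-digit (lazy) (captured); then one or more of one of [dm4] (captured as 'id'); then a character in [5-8], then exactly 4 of a digit, then exactly 3 of a digit (captured).
Walking the string: at [4:18] match 'eeezjd72474662', groups = ('eeezj', 'd', '72474662'); at [23:35] match 'evsd85223923', groups = ('evs', 'd', '85223923'); at [40:54] match 'evy44d60303803', groups = ('evy', '44d', '60303803').
With 3 capturing groups, `findall` returns a 3-tuple per match.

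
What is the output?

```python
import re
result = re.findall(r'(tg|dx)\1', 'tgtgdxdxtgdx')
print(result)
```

`\1` has to match the exact text group 1 already captured.
`findall` collects group 1 from each match (2 total).

['tg', 'dx']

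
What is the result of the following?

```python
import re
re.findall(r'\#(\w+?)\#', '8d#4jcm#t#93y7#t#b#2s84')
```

Scanning left to right: at [2:8] match '#4jcm#', group 1 = '4jcm'; at [9:15] match '#93y7#', group 1 = '93y7'; at [16:19] match '#b#', group 1 = 'b'.
Because there's exactly one group, `findall` drops the full match and keeps group 1 from each hit.

['4jcm', '93y7', 'b']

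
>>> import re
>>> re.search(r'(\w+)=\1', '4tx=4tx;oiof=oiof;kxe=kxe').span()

(0, 7)

A backreference is literal: `\1` must see the identical characters the first group matched.
The match spans [0:7] → '4tx=4tx'.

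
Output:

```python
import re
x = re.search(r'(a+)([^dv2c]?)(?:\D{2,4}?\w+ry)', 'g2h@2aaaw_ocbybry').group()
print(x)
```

aaaw_ocbybry

Pattern: one or more of a literal 'a' (captured); then optionally any character except [dv2c] (captured); then 2 to 4 of a non-digit (lazy), then one or more of a word character, then the literal 'ry' (non-capturing group).
The match spans [5:17] → 'aaaw_ocbybry'.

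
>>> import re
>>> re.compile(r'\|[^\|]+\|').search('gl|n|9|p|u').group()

The match spans [2:5] → '|n|'.

'|n|'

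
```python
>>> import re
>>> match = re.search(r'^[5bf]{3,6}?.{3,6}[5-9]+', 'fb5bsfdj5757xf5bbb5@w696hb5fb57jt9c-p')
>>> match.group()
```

This matches anchored at the start of the string; then 3 to 6 of one of [5bf] (lazy), then 3 to 6 of any character; then one or more of a character in [5-9].
`search` walks the string left to right and returns the first match it finds.
The match spans [0:12] → 'fb5bsfdj5757'.

'fb5bsfdj5757'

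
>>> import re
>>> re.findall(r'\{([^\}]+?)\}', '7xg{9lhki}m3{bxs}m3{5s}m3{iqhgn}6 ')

['9lhki', 'bxs', '5s', 'iqhgn']

Walking the string: at [3:10] match '{9lhki}', group 1 = '9lhki'; at [12:17] match '{bxs}', group 1 = 'bxs'; at [19:23] match '{5s}', group 1 = '5s'; at [25:32] match '{iqhgn}', group 1 = 'iqhgn'.
`findall` collects group 1 from each match (4 total).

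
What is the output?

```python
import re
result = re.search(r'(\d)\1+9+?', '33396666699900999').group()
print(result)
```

3339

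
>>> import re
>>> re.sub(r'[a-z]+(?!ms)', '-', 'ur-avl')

Because the assertion is negative and zero-width, positions next to the forbidden text are skipped.
Every occurrence is swapped for '-'.

'---'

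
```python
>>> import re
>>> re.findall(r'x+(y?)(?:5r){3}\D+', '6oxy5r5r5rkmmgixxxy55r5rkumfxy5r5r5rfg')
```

One capturing group, so `findall` returns just the captured substring from each match — 2 in all.

['y', 'y']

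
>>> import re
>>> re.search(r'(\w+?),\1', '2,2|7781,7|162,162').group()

A backreference is literal: `\1` must see the identical characters the first group matched.
`re.search` tries every starting position until one works.
The match spans [0:3] → '2,2'.
Captured: group 1 = '2'.

'2,2'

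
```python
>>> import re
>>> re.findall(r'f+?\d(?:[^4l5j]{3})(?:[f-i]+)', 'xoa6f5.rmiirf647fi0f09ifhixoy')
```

The pattern matches one or more of the literal 'f' (lazy), then a digit; then exactly 3 of any character except [4l5j] (non-capturing group); then one or more of a character in [f-i] (non-capturing group).
Scanning left to right: at [4:11] → 'f5.rmii'; at [19:26] → 'f09ifhi'.
With no groups in the pattern, `findall` gives back each whole match — 2 here.

['f5.rmii', 'f09ifhi']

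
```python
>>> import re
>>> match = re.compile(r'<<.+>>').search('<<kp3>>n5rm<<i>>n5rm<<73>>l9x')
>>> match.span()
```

The match spans [0:26] → '<<kp3>>n5rm<<i>>n5rm<<73>>'.

(0, 26)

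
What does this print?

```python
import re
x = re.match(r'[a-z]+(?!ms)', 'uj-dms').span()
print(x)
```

(0, 2)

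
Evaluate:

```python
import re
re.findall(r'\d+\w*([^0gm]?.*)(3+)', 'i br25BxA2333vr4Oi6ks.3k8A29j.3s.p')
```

[('.3k8A29j.', '3')]

This matches one or more of a digit; then zero or more of a word character; then optionally any character except [0gm], then zero or more of any character (captured); then one or more of a literal '3' (captured).
Matches: at [4:31] match '25BxA2333vr4Oi6ks.3k8A29j.3', groups = ('.3k8A29j.', '3').
With 2 capturing groups, `findall` returns a 2-tuple per match.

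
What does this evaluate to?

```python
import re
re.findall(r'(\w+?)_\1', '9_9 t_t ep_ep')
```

A backreference is literal: `\1` must see the identical characters the first group matched.
Walking the string: at [0:3] match '9_9', group 1 = '9'; at [4:7] match 't_t', group 1 = 't'; at [8:13] match 'ep_ep', group 1 = 'ep'.
One capturing group, so `findall` returns just the captured substring from each match — 3 in all.

['9', 't', 'ep']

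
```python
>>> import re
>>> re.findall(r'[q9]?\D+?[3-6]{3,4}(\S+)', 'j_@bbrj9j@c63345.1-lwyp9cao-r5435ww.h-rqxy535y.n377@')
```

['5.1-lwyp9cao-r5435ww.h-rqxy535y.n377@']

This matches optionally one of [q9], then one or more of a non-digit (lazy), then 3 to 4 of a character in [3-6]; then one or more of a non-whitespace character (captured).
Scanning left to right: at [7:52] match '9j@c63345.1-lwyp9cao-r5435ww.h-rqxy535y.n377@', group 1 = '5.1-lwyp9cao-r5435ww.h-rqxy535y.n377@'.
One capturing group, so `findall` returns just the captured substring from the one match — 1 in all.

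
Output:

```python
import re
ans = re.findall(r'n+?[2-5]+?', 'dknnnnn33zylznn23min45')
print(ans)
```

['nnnnn3', 'nn2', 'n4']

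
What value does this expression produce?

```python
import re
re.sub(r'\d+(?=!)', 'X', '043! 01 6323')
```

Because the assertion is zero-width, the text it checks is not consumed and won't appear in the result.
Matches: at [0:3] → '043'.
`sub` substitutes 'X' at each match site.

'X! 01 6323'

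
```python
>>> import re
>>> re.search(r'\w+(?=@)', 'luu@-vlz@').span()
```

Lookahead/lookbehind check context without consuming it, so the matched span excludes the asserted characters.
Unlike `match`, `search` isn't anchored — it looks for the pattern anywhere in the string.
The match spans [0:3] → 'luu'.

(0, 3)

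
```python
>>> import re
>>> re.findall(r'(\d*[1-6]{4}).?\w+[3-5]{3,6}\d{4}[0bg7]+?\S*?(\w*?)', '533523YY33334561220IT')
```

[('533523', '')]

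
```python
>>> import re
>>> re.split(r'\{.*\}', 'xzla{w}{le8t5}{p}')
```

['xzla', '']

Splitting on the pattern gives 2 pieces.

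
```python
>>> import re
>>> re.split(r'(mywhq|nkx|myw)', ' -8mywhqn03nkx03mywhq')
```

[' -8', 'mywhq', 'n03', 'nkx', '03', 'mywhq', '']

The regex engine tests alternatives in the order written; an earlier branch that matches wins even if a later one would match more.
Matches to split on: at [3:8] → 'mywhq'; at [11:14] → 'nkx'; at [16:21] → 'mywhq'.
Because the pattern has a capturing group, `split` also inserts each captured text between the pieces.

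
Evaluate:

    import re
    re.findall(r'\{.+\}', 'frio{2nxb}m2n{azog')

Matches: at [4:10] → '{2nxb}'.
Since nothing is captured, `findall` lists the 1 matched substring directly.

['{2nxb}']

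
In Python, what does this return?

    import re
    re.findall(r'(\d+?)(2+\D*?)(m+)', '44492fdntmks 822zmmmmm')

[('4449', '2fdnt', 'm'), ('8', '22z', 'mmmmm')]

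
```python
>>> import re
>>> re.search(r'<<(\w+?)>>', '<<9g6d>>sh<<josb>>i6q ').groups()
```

('9g6d',)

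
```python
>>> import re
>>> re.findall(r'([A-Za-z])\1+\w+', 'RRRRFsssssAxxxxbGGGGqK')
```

['R']

After group 1 captures some text, `\1` only succeeds where that same text appears again.
Matches: at [0:22] match 'RRRRFsssssAxxxxbGGGGqK', group 1 = 'R'.
With a single group, `findall` returns only what that group captured — 1 item.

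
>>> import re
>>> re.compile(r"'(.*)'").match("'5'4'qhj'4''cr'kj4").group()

"'5'4'qhj'4''cr'"

`re.match` won't scan ahead — the pattern has to work from the very first character.
The match spans [0:15] → "'5'4'qhj'4''cr'".
Captured: group 1 = "5'4'qhj'4''cr".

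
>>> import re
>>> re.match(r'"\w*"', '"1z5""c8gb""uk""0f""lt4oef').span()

`match` is anchored at position 0; if the pattern doesn't fit there, it returns None.
The match spans [0:5] → '"1z5"'.

(0, 5)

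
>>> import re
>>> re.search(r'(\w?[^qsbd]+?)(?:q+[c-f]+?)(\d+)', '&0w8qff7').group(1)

'&0w8'

Pattern: optionally a word character, then one or more of any character except [qsbd] (lazy) (captured); then one or more of the literal 'q', then one or more of a character in [c-f] (lazy) (non-capturing group); then one or more of a digit (captured).
`re.search` scans for the first position where the pattern succeeds.
The match spans [0:8] → '&0w8qff7'.
Captured: group 1 = '&0w8', group 2 = '7'.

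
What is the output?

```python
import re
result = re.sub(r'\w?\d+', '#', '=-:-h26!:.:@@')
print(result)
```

=-:-#!:.:@@

The pattern matches optionally a word character; then one or more of a digit.
Matches: at [4:7] → 'h26'.
Every occurrence is swapped for '#'.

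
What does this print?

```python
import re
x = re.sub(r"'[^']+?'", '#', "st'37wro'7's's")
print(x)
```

st#7#s

Matches: at [2:9] → "'37wro'"; at [10:13] → "'s'".
Every occurrence is swapped for '#'.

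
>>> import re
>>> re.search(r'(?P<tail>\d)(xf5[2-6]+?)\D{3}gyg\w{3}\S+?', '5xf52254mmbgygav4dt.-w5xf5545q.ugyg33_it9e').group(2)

'xf52254'

The match spans [0:18] → '5xf52254mmbgygav4d'.
Captured: group 1 = '5', group 2 = 'xf52254'.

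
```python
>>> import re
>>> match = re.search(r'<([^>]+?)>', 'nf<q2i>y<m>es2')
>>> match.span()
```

(2, 7)

Unlike `match`, `search` isn't anchored — it looks for the pattern anywhere in the string.
The match spans [2:7] → '<q2i>'.
Captured: group 1 = 'q2i'.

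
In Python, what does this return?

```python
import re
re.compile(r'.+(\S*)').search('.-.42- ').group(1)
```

The match spans [0:7] → '.-.42- '.
Captured: group 1 = ''.

''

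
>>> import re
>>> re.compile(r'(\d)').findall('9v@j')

Pattern: a digit (captured).
Matches: at [0:1] match '9', group 1 = '9'.
With a single group, `findall` returns only what that group captured — 1 item.

['9']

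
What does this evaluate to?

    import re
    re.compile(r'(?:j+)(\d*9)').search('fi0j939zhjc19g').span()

(3, 7)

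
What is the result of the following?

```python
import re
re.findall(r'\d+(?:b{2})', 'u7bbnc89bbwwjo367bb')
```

['7bb', '89bb', '367bb']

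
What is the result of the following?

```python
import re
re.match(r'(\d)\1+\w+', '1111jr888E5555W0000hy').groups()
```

The match spans [0:21] → '1111jr888E5555W0000hy'.
Captured: group 1 = '1'.

('1',)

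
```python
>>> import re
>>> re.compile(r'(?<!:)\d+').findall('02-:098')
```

['02', '98']

The negative lookaround is zero-width — it rules out positions where the adjacent text would match, without consuming anything.
Matches: at [0:2] → '02'; at [5:7] → '98'.
With no groups in the pattern, `findall` gives back each whole match — 2 here.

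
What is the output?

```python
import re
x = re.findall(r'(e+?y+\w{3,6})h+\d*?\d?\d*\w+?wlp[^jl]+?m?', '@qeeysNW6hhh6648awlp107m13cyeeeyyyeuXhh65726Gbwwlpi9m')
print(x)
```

['eeysNW6hh', 'eeeyyyeuXh']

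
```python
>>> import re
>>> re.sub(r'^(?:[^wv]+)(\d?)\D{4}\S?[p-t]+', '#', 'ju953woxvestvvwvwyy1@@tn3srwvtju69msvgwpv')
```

The pattern matches anchored at the start of the string; then one or more of any character except [wv] (non-capturing group); then optionally a digit (captured); then exactly 4 of a non-digit, then optionally a non-whitespace character, then one or more of a character in [p-t].
Matches: at [0:12] → 'ju953woxvest'.
Each match is replaced by '#'.

'#vvwvwyy1@@tn3srwvtju69msvgwpv'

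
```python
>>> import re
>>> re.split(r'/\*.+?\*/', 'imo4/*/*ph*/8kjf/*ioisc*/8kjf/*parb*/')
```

['imo4', '8kjf', '8kjf', '']

Because the quantifier is non-greedy, it stops expanding at the earliest point where the rest of the pattern can succeed.
The string is cut at each match, leaving 4 pieces.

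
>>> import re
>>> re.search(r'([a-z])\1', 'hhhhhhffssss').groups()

('h',)

`\1` is not a pattern — it's the concrete string captured by group 1, re-applied verbatim.
`re.search` tries every starting position until one works.
The match spans [0:2] → 'hh'.
Captured: group 1 = 'h'.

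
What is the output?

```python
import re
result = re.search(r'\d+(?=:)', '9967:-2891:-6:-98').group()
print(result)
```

9967

Lookahead/lookbehind check context without consuming it, so the matched span excludes the asserted characters.
`search` walks the string left to right and returns the first match it finds.
The match spans [0:4] → '9967'.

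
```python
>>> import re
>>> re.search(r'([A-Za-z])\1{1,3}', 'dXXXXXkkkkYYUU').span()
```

(1, 5)

After group 1 captures some text, `\1` only succeeds where that same text appears again.
The match spans [1:5] → 'XXXX'.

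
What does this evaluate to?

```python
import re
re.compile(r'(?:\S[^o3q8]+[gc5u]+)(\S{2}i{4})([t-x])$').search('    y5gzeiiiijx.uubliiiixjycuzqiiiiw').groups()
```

('zqiiii', 'w')

The match spans [4:36] → 'y5gzeiiiijx.uubliiiixjycuzqiiiiw'.
Captured: group 1 = 'zqiiii', group 2 = 'w'.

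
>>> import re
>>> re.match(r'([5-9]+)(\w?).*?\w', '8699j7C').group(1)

The pattern matches one or more of a character in [5-9] (captured); then optionally a word character (captured); then zero or more of any character (lazy), then a word character.
`re.match` won't scan ahead — the pattern has to work from the very first character.
The match spans [0:6] → '8699j7'.
Captured: group 1 = '8699', group 2 = 'j'.

'8699'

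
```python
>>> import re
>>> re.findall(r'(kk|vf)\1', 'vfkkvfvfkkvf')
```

['vf']

`\1` is not a pattern — it's the concrete string captured by group 1, re-applied verbatim.
With a single group, `findall` returns only what that group captured — 1 item.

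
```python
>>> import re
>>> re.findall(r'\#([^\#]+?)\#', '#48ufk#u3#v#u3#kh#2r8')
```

['48ufk', 'v', 'kh']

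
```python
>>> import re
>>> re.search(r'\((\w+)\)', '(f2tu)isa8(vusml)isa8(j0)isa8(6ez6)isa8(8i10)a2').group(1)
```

'f2tu'

Unlike `match`, `search` isn't anchored — it looks for the pattern anywhere in the string.
The match spans [0:6] → '(f2tu)'.
Captured: group 1 = 'f2tu'.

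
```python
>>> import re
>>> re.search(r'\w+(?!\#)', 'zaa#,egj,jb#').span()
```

(0, 2)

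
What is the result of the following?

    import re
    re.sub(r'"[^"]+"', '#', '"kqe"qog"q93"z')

'#qog#z'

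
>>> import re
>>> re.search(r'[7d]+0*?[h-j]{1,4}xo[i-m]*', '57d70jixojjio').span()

The pattern matches one or more of one of [7d]; then zero or more of the literal '0' (lazy), then 1 to 4 of a character in [h-j]; then the literal 'xo', then zero or more of a character in [i-m].
`re.search` tries every starting position until one works.
The match spans [1:12] → '7d70jixojji'.

(1, 12)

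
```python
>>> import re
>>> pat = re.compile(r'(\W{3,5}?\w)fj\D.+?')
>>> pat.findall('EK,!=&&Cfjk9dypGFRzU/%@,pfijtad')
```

[',!=&&C']

The pattern matches 3 to 5 of a non-word character (lazy), then a word character (captured); then the literal 'fj', then a non-digit, then one or more of any character (lazy).
Scanning left to right: at [2:12] match ',!=&&Cfjk9', group 1 = ',!=&&C'.
With a single group, `findall` returns only what that group captured — 1 item.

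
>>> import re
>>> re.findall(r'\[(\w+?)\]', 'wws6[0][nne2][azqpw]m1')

['0', 'nne2', 'azqpw']

Matches: at [4:7] match '[0]', group 1 = '0'; at [7:13] match '[nne2]', group 1 = 'nne2'; at [13:20] match '[azqpw]', group 1 = 'azqpw'.
`findall` collects group 1 from each match (3 total).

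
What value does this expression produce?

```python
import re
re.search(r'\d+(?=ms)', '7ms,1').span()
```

The lookaround is zero-width — it requires the adjacent text to match without consuming it, so the asserted text isn't part of the match.
`search` walks the string left to right and returns the first match it finds.
The match spans [0:1] → '7'.

(0, 1)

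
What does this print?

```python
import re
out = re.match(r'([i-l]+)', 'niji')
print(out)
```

None

Pattern: one or more of a character in [i-l] (captured).
With `match`, the pattern is implicitly anchored at the beginning.
Here position 0 doesn't satisfy it, so the call returns None.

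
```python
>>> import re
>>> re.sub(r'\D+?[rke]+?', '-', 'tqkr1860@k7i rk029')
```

The pattern matches one or more of a non-digit (lazy); then one or more of one of [rke] (lazy).
Matches: at [0:3] → 'tqk'; at [8:10] → '@k'; at [11:14] → 'i r'.
Each match is replaced by '-'.

'-r1860-7-k029'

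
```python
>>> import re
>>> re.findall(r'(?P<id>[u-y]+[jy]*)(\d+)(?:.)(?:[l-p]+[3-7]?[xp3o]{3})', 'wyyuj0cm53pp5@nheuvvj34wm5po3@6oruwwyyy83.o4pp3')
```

The pattern matches one or more of a character in [u-y], then zero or more of one of [jy] (captured as 'id'); then one or more of a digit (captured); then any character (non-capturing group); then one or more of a character in [l-p], then optionally a character in [3-7], then exactly 3 of one of [xp3o] (non-capturing group).
Scanning left to right: at [0:12] match 'wyyuj0cm53pp', groups = ('wyyuj', '0'); at [17:29] match 'uvvj34wm5po3', groups = ('uvvj', '34'); at [33:47] match 'uwwyyy83.o4pp3', groups = ('uwwyyy', '83').
With 2 capturing groups, `findall` returns a 2-tuple per match.

[('wyyuj', '0'), ('uvvj', '34'), ('uwwyyy', '83')]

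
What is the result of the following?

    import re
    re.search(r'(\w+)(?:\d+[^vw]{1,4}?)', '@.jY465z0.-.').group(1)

Pattern: one or more of a word character (captured); then one or more of a digit, then 1 to 4 of any character except [vw] (lazy) (non-capturing group).
With the lazy modifier that quantifier settles for the fewest repetitions that let the rest of the pattern succeed (the atoms after it are unaffected and can still be greedy).
`re.search` scans for the first position where the pattern succeeds.
The match spans [2:10] → 'jY465z0.'.
Captured: group 1 = 'jY465z'.

'jY465z'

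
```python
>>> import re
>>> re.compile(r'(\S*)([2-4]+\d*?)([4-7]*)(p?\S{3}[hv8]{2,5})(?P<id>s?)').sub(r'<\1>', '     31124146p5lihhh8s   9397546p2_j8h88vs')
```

The pattern matches zero or more of a non-whitespace character (captured); then one or more of a character in [2-4], then zero or more of a digit (lazy) (captured); then zero or more of a character in [4-7] (captured); then optionally the literal 'p', then exactly 3 of a non-whitespace character, then 2 to 5 of one of [hv8] (captured); then optionally a literal 's' (captured as 'id').
Matches: at [5:22] → '31124146p5lihhh8s'; at [25:42] → '9397546p2_j8h88vs'.
The replacement refers to a captured group, so each match is rewritten using its own captured text.

'     <311241>   <9397546p>'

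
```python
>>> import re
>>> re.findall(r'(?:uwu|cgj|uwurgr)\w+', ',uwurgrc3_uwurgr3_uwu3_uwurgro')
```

`findall` yields the raw match text (1 of them) because the pattern has no groups.

['uwurgrc3_uwurgr3_uwu3_uwurgro']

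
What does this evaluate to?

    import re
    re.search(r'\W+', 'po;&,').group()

';&,'

Pattern: one or more of a non-word character.
The match spans [2:5] → ';&,'.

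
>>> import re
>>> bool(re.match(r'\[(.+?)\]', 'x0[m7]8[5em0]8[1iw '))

False

`match` is anchored at position 0; if the pattern doesn't fit there, it returns None.
Here position 0 doesn't satisfy it, so the call returns None, and `bool(None)` is False.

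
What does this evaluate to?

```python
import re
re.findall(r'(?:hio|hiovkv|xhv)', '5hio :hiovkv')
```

['hio', 'hio']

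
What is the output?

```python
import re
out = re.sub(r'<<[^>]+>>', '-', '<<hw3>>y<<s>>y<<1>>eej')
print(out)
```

Matches: at [0:7] → '<<hw3>>'; at [8:13] → '<<s>>'; at [14:19] → '<<1>>'.
Every occurrence is swapped for '-'.

-y-y-eej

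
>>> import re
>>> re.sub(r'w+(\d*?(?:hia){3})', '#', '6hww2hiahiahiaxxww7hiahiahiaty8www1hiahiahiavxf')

'6h#xx#ty8#vxf'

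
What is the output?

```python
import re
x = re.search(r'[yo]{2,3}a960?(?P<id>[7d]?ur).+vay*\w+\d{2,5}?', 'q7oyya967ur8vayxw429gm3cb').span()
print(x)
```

(2, 20)

The pattern matches 2 to 3 of one of [yo], then the literal 'a96', then optionally the literal '0'; then optionally one of [7d], then the literal 'ur' (captured as 'id'); then one or more of any character, then the literal 'va', then zero or more of a literal 'y'; then one or more of a word character, then 2 to 5 of a digit (lazy).
The match spans [2:20] → 'oyya967ur8vayxw429'.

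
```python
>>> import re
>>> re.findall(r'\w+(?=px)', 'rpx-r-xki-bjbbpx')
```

['r', 'bjbb']

Because the assertion is zero-width, the text it checks is not consumed and won't appear in the result.
Walking the string: at [0:1] → 'r'; at [10:14] → 'bjbb'.
`findall` yields the raw match text (2 of them) because the pattern has no groups.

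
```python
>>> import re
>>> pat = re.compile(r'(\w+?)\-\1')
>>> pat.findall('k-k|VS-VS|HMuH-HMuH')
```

['k', 'VS', 'HMuH']

`\1` is not a pattern — it's the concrete string captured by group 1, re-applied verbatim.
Walking the string: at [0:3] match 'k-k', group 1 = 'k'; at [4:9] match 'VS-VS', group 1 = 'VS'; at [10:19] match 'HMuH-HMuH', group 1 = 'HMuH'.
Because there's exactly one group, `findall` drops the full match and keeps group 1 from each hit.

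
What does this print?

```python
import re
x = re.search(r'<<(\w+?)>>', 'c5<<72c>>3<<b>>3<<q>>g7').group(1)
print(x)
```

`re.search` tries every starting position until one works.
The match spans [2:9] → '<<72c>>'.
Captured: group 1 = '72c'.

72c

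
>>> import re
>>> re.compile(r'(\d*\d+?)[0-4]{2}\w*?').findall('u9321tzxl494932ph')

A non-greedy quantifier consumes as few characters as it can — just enough that the remainder of the pattern still matches from where it stops; whatever follows it matches normally.
`findall` collects group 1 from each match (2 total).

['93', '4949']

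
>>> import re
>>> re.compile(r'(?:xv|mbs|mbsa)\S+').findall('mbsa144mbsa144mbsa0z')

['mbsa144mbsa144mbsa0z']

Matches: at [0:20] → 'mbsa144mbsa144mbsa0z'.
`findall` yields the raw match text (1 of them) because the pattern has no groups.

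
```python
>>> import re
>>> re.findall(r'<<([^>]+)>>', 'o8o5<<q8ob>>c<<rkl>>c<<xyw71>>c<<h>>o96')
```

['q8ob', 'rkl', 'xyw71', 'h']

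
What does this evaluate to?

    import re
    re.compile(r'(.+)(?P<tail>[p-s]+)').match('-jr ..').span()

This matches one or more of any character (captured); then one or more of a character in [p-s] (captured as 'tail').
With `match`, the pattern is implicitly anchored at the beginning.
The match spans [0:3] → '-jr'.
Captured: group 1 = '-j', group 2 = 'r'.

(0, 3)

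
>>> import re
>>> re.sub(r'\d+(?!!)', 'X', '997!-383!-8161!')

A negative assertion filters positions out without eating any characters.
Each match is replaced by 'X'.

'X7!-X3!-X1!'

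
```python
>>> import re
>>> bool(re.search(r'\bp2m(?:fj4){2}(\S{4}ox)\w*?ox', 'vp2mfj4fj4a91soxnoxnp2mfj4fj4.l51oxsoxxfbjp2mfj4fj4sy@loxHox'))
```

False

This matches a word boundary (`\b`, zero-width); then the literal 'p2m', then the literal 'fj4' repeated 2 times; then exactly 4 of a non-whitespace character, then the literal 'ox' (captured); then zero or more of a word character (lazy), then the literal 'ox'.
`search` walks the string left to right and returns the first match it finds.
Here no position works, so the call returns None, and `bool(None)` is False.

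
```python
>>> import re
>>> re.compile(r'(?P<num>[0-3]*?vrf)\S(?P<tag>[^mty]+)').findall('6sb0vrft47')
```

[('0vrf', '47')]

This matches zero or more of a character in [0-3] (lazy), then the literal 'vrf' (captured as 'num'); then a non-whitespace character; then one or more of any character except [mty] (captured as 'tag').
Walking the string: at [3:10] match '0vrft47', groups = ('0vrf', '47').
`findall` packs the 2 group values into a tuple for every match.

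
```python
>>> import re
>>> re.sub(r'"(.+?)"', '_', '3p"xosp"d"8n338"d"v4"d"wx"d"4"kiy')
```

'3p_d_d_d_d_kiy'

The `?` after the quantifier makes it lazy — it takes as little as possible before letting the rest of the pattern try.
Every occurrence is swapped for '_'.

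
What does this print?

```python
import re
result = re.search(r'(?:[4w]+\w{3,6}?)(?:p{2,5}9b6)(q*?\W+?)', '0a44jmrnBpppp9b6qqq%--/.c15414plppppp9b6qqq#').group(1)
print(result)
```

qqq%

The match spans [2:20] → '44jmrnBpppp9b6qqq%'.
Captured: group 1 = 'qqq%'.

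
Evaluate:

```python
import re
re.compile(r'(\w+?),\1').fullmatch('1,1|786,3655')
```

None

After group 1 captures some text, `\1` only succeeds where that same text appears again.
`fullmatch` succeeds only if the pattern covers the string from start to end.
Here there's no way to consume every character, so the call returns None.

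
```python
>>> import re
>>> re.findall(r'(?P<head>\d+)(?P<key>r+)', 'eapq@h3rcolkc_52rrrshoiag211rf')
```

[('3', 'r'), ('52', 'rrr'), ('211', 'r')]

This matches one or more of a digit (captured as 'head'); then one or more of a literal 'r' (captured as 'key').
With 2 capturing groups, `findall` returns a 2-tuple per match.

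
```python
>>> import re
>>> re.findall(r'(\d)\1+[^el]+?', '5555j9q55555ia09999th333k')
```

The backreference `\1` re-matches whatever the first group consumed, character for character.
Walking the string: at [0:5] match '5555j', group 1 = '5'; at [7:13] match '55555i', group 1 = '5'; at [15:20] match '9999t', group 1 = '9'; at [21:25] match '333k', group 1 = '3'.
One capturing group, so `findall` returns just the captured substring from each match — 4 in all.

['5', '5', '9', '3']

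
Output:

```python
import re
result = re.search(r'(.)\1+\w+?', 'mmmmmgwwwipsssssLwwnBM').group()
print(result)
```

mmmmmg

The backreference `\1` re-matches whatever the first group consumed, character for character.
The match spans [0:6] → 'mmmmmg'.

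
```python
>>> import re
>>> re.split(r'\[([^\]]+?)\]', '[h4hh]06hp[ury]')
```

Matches to split on: at [0:6] → '[h4hh]'; at [10:15] → '[ury]'.
With a capturing group present, the delimiter's captured portion is kept in the result list.

['', 'h4hh', '06hp', 'ury', '']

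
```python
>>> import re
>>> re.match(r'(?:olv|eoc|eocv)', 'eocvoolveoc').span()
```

(0, 3)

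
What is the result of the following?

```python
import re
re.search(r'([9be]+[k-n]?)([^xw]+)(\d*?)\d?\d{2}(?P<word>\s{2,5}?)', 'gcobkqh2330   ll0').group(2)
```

The pattern matches one or more of one of [9be], then optionally a character in [k-n] (captured); then one or more of any character except [xw] (captured); then zero or more of a digit (lazy) (captured); then optionally a digit, then exactly 2 of a digit; then 2 to 5 of whitespace (lazy) (captured as 'word').
Lazy quantifiers expand one character at a time until the remainder of the pattern can match.
`re.search` tries every starting position until one works.
The match spans [3:13] → 'bkqh2330  '.
Captured: group 1 = 'bk', group 2 = 'qh23', group 3 = '', group 4 = '  '.

'qh23'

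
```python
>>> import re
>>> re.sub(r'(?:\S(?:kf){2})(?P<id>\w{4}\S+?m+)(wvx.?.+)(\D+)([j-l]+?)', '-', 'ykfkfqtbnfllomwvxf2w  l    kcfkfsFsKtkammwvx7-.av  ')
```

'-ammwvx7-.av  '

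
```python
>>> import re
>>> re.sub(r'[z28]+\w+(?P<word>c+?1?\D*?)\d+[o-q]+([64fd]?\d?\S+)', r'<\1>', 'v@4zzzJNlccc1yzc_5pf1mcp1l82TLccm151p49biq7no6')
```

'v@4<cm>'

`\1` in the replacement pulls in group 1's text for each match.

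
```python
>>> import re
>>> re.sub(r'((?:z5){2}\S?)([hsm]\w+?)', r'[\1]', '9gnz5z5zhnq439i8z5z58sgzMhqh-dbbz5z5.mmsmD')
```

A non-greedy quantifier consumes as few characters as it can — just enough that the remainder of the pattern still matches from where it stops; whatever follows it matches normally.
Each match is replaced using the text its own group 1 captured.

'9gn[z5z5z]q439i8[z5z58]zMhqh-dbb[z5z5.]smD'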